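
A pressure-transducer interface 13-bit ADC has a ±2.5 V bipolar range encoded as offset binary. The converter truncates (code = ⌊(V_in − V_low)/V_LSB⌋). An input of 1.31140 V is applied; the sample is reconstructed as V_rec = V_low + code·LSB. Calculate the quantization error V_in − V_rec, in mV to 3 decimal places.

LSB = 5/2^13 = 0.610 mV.
(V_in − V_low)/LSB = (1.31140 − (−2.5))/0.000610352 = 6244.5978 → code 6244 (floor).
Code 6244 maps back to (−2.5) + 6244×0.000610352 V = 1.3110352 V.
Error = 1.31140 − 1.3110352 = 0.000364844 V = 0.365 mV.

0.365 mV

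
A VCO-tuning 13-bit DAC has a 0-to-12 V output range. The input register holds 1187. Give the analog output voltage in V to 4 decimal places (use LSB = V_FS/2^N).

LSB = 12 V / 2^13 = 1.465 mV.
V_out = 0 + 1187 × 0.00146484 V = 1.73877 V.

1.7388 V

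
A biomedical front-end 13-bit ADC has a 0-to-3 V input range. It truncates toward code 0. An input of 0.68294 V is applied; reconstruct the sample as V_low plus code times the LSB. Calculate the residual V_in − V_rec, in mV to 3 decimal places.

0.323 mV

Step size: 3 V ÷ 2^13 = 366.21 µV.
Scaled input = 1864.8815 LSBs, so code = 1864.
Code 1864 maps back to 0 + 1864×0.000366211 V = 0.68261719 V.
Difference: 0.000322813 V → 0.323 mV.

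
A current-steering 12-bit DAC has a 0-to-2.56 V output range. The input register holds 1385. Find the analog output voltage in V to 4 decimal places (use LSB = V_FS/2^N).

LSB = 2.56 V / 2^12 = 0.625 mV.
V_out = 0 + 1385 × 0.000625 V = 0.865625 V.

0.8656 V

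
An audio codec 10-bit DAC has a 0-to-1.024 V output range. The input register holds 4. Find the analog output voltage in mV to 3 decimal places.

LSB = 1.024 V / 2^10 = 1.000 mV.
V_out = 0 + 4 × 0.001 V = 0.004 V.
= 4.000 mV.

4.000 mV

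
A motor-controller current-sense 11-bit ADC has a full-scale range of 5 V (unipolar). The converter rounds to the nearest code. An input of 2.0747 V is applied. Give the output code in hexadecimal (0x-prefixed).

code 0x352 (decimal 850)

With 2048 levels over 5 V, one step is 2.441 mV.
(2.0747 − 0) / 0.00244141 = 849.797 LSBs.
round(849.797) = 850.
In hexadecimal (0x-prefixed): 0x352.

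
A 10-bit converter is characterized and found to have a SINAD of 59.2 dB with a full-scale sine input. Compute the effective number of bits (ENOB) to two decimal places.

ENOB = (SINAD − 1.76) / 6.02 = (59.2 − 1.76)/6.02 = 9.542.

9.54 bits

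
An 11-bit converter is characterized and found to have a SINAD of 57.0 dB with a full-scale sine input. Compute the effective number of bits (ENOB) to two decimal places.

9.18 bits

ENOB = (SINAD − 1.76) / 6.02 = (57.0 − 1.76)/6.02 = 9.176.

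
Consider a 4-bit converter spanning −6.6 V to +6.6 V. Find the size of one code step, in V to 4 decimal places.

Full-scale span = 13.2 V.
LSB = 13.2 / 2^4 = 13.2 / 16 = 0.825 V = 0.8250 V.

0.8250 V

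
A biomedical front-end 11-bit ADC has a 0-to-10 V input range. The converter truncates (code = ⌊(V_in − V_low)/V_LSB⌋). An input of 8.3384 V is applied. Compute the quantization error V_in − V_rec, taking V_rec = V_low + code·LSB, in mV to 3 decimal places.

3.439 mV

One LSB is 10 V / 2048 = 4.883 mV.
(V_in − V_low)/LSB = (8.3384 − 0)/0.00488281 = 1707.7043 → code 1707 (floor).
Code 1707 maps back to 0 + 1707×0.00488281 V = 8.3349609 V.
Error = 8.3384 − 8.3349609 = 0.00343906 V = 3.439 mV.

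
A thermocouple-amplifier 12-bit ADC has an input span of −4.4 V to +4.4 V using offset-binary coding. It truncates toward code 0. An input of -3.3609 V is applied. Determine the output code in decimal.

code 483

Full-scale span = 8.8 V; LSB = 8.8/2^12 = 2.148 mV.
Input sits at 483.654 steps above V_low.
Floor → code 483.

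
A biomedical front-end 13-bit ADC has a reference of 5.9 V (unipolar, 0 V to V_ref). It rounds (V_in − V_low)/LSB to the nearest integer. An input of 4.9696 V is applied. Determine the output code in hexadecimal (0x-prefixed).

LSB = 5.9 V / 8192 = 0.720 mV.
Input sits at 6900.163 steps above V_low.
round(6900.163) = 6900.
In hexadecimal (0x-prefixed): 0x1AF4.

code 0x1AF4 (decimal 6900)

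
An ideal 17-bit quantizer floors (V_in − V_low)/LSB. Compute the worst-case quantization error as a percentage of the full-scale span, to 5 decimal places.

Truncating → worst-case error = 1 LSB = V_FS/2^17, so 100/131072 = 0.000762939 % of full scale.

0.00076 %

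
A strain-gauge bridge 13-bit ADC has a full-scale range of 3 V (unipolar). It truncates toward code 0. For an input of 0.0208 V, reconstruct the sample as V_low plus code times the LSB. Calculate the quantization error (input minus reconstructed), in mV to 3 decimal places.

LSB = 3/2^13 = 366.21 µV.
(V_in − V_low)/LSB = (0.0208 − 0)/0.000366211 = 56.7979 → code 56 (floor).
Code 56 maps back to 0 + 56×0.000366211 V = 0.020507812 V.
Difference: 0.000292188 V → 0.292 mV.

0.292 mV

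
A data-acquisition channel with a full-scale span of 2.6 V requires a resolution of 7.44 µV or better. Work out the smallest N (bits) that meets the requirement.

Number of steps required ≥ 2.6 V / 7.44 µV = 349462.37.
Need 2^N ≥ 349462.37; 2^18 = 262144, 2^19 = 524288.
Minimum N = 19.

19 bits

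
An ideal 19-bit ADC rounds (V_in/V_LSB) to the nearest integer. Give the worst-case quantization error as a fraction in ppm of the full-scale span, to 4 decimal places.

0.9537 ppm

Rounding → worst-case error = ½ LSB = V_FS/2^20, so 1e+06/1048576 = 0.953674 ppm of full scale.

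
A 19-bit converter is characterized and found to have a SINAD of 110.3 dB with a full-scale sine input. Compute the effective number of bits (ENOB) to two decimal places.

ENOB = (SINAD − 1.76) / 6.02 = (110.3 − 1.76)/6.02 = 18.030.

18.03 bits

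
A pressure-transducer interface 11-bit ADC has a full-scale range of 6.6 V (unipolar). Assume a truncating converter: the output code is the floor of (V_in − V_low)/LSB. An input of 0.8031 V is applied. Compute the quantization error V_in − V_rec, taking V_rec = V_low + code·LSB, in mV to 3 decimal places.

0.659 mV

Step size: 6.6 V ÷ 2^11 = 3.223 mV.
(0.8031 − 0)/0.00322266 = 249.2044; ⌊·⌋ gives code 249.
Reconstructed: 0.80244141 V.
Error = 0.8031 − 0.80244141 = 0.000658594 V = 0.659 mV.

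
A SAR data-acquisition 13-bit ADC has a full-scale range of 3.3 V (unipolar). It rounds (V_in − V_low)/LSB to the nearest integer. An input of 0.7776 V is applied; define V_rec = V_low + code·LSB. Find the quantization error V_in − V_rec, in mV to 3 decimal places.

Step size: 3.3 V ÷ 2^13 = 402.83 µV.
(V_in − V_low)/LSB = (0.7776 − 0)/0.000402832 = 1930.3331 → code 1930 (round).
Code 1930 maps back to 0 + 1930×0.000402832 V = 0.77746582 V.
Error = 0.7776 − 0.77746582 = 0.00013418 V = 0.134 mV.

0.134 mV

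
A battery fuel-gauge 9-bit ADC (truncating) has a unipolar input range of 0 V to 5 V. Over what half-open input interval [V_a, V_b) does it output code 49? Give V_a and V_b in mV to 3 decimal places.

LSB = 5/2^9 = 9.766 mV.
V_a = V_low + 49·LSB = 0.478516 V; V_b = V_low + 50·LSB = 0.488281 V.

[478.516 mV, 488.281 mV)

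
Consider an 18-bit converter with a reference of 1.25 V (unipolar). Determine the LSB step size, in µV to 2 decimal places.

4.77 µV

Full-scale span = 1.25 V.
LSB = 1.25 / 2^18 = 1.25 / 262144 = 4.76837e-06 V = 4.77 µV.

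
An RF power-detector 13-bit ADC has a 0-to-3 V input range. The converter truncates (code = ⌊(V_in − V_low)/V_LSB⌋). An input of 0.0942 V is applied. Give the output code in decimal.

code 257

LSB = 3 V / 8192 = 366.21 µV.
Input sits at 257.229 steps above V_low.
⌊·⌋(257.229) = 257.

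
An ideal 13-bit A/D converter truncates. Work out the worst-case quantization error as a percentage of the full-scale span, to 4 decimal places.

Truncating → worst-case error = 1 LSB = V_FS/2^13, so 100/8192 = 0.012207 % of full scale.

0.0122 %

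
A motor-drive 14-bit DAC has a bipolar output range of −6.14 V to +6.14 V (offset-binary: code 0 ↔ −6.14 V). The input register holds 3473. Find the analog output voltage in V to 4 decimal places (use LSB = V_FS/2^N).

-3.5369 V

LSB = 12.28 V / 2^14 = 0.750 mV.
V_out = (−6.14) + 3473 × 0.000749512 V = -3.53695 V.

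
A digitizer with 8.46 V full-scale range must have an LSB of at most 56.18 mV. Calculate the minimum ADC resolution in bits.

Number of steps required ≥ 8.46 V / 56.18 mV = 150.59.
Need 2^N ≥ 150.59; 2^7 = 128, 2^8 = 256.
Minimum N = 8.

8 bits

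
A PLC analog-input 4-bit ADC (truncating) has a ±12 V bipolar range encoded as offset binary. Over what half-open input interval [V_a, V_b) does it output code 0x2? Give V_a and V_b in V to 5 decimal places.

[-9.00000 V, -7.50000 V)

LSB = 24/2^4 = 1.5000 V.
Code 0x2 = 2 decimal.
V_a = V_low + 2·LSB = -9 V; V_b = V_low + 3·LSB = -7.5 V.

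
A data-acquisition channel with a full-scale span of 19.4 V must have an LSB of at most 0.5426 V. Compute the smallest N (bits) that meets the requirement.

6 bits

Number of steps required ≥ 19.4 V / 0.5426 V = 35.75.
Need 2^N ≥ 35.75; 2^5 = 32, 2^6 = 64.
Minimum N = 6.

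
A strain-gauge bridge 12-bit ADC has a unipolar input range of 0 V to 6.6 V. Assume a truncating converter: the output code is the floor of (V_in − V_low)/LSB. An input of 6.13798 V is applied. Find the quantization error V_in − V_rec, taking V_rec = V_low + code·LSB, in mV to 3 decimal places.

One LSB is 6.6 V / 4096 = 1.611 mV.
(V_in − V_low)/LSB = (6.13798 − 0)/0.00161133 = 3809.2676 → code 3809 (floor).
Reconstructed: 6.1375488 V.
V_in − V_rec = 0.000431172 V = 0.431 mV.

0.431 mV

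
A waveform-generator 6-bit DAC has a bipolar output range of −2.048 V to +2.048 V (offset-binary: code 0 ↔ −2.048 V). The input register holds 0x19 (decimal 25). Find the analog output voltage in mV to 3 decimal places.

-448.000 mV

LSB = 4.096 V / 2^6 = 64.000 mV.
Code 0x19 = 25 decimal.
V_out = (−2.048) + 25 × 0.064 V = -0.448 V.
= -448.000 mV.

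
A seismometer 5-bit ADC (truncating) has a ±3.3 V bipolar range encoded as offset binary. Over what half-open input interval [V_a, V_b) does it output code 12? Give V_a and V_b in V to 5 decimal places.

[-0.82500 V, -0.61875 V)

LSB = 6.6/2^5 = 206.250 mV.
V_a = V_low + 12·LSB = -0.825 V; V_b = V_low + 13·LSB = -0.61875 V.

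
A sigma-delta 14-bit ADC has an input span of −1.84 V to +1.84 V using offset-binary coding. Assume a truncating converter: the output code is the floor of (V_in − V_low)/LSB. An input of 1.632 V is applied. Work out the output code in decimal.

code 15457

Full-scale span = 3.68 V; LSB = 3.68/2^14 = 224.61 µV.
Input sits at 15457.948 steps above V_low.
So the output code is 15457.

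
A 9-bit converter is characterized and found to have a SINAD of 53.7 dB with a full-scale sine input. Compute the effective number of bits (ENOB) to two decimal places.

ENOB = (SINAD − 1.76) / 6.02 = (53.7 − 1.76)/6.02 = 8.628.

8.63 bits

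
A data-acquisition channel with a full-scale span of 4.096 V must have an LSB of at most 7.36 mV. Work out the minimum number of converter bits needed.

Number of steps required ≥ 4.096 V / 7.36 mV = 556.52.
Need 2^N ≥ 556.52; 2^9 = 512, 2^10 = 1024.
Minimum N = 10.

10 bits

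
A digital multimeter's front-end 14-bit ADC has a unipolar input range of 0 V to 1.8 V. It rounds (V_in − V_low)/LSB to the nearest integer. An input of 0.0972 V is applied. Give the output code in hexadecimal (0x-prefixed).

Full-scale span = 1.8 V; LSB = 1.8/2^14 = 109.86 µV.
(V_in − V_low)/LSB = (0.0972 − 0) / 0.000109863 = 884.736.
round(884.736) = 885.
In hexadecimal (0x-prefixed): 0x375.

code 0x375 (decimal 885)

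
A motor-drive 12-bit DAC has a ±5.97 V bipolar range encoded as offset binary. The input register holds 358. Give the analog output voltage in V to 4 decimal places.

-4.9264 V

LSB = 11.94 V / 2^12 = 2.915 mV.
V_out = (−5.97) + 358 × 0.00291504 V = -4.92642 V.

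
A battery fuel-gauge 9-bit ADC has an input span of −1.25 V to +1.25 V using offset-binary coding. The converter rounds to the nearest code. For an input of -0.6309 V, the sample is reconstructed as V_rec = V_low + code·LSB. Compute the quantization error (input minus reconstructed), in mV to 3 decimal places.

-1.017 mV

One LSB is 2.5 V / 512 = 4.883 mV.
(V_in − V_low)/LSB = (-0.6309 − (−1.25))/0.00488281 = 126.7917 → code 127 (round).
Reconstructed: -0.62988281 V.
V_in − V_rec = -0.00101719 V = -1.017 mV.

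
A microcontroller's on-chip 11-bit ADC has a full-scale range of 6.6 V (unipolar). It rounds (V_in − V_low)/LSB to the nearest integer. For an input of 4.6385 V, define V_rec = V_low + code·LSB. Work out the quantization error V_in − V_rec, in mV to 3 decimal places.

Step size: 6.6 V ÷ 2^11 = 3.223 mV.
(V_in − V_low)/LSB = (4.6385 − 0)/0.00322266 = 1439.3406 → code 1439 (round).
V_rec = 0 + 1439·0.00322266 = 4.6374023 V.
V_in − V_rec = 0.00109766 V = 1.098 mV.

1.098 mV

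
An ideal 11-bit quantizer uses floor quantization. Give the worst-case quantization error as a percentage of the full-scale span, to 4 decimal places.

0.0488 %

Truncating → worst-case error = 1 LSB = V_FS/2^11, so 100/2048 = 0.0488281 % of full scale.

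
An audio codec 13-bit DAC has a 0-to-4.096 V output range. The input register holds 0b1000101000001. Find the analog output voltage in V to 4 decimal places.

2.2085 V

LSB = 4.096 V / 2^13 = 0.500 mV.
Code 0b1000101000001 = 4417 decimal.
V_out = 0 + 4417 × 0.0005 V = 2.2085 V.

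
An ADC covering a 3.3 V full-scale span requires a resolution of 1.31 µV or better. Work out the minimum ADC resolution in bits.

22 bits

Number of steps required ≥ 3.3 V / 1.31 µV = 2519083.97.
Need 2^N ≥ 2519083.97; 2^21 = 2097152, 2^22 = 4194304.
Minimum N = 22.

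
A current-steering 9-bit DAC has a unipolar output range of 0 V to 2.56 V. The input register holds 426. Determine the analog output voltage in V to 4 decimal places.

LSB = 2.56 V / 2^9 = 5.000 mV.
V_out = 0 + 426 × 0.005 V = 2.13 V.

2.1300 V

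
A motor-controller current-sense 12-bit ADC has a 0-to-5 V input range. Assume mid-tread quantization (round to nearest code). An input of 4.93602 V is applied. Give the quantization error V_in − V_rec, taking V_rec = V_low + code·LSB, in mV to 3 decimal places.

LSB = 5/2^12 = 1.221 mV.
(V_in − V_low)/LSB = (4.93602 − 0)/0.0012207 = 4043.5876 → code 4044 (round).
Reconstructed: 4.9365234 V.
Difference: -0.000503437 V → -0.503 mV.

-0.503 mV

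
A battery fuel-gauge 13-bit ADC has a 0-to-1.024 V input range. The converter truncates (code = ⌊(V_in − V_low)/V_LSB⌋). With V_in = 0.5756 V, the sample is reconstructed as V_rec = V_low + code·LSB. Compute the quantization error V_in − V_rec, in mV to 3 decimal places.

0.100 mV

One LSB is 1.024 V / 8192 = 125.00 µV.
Scaled input = 4604.8000 LSBs, so code = 4604.
Code 4604 maps back to 0 + 4604×0.000125 V = 0.5755 V.
V_in − V_rec = 0.0001 V = 0.100 mV.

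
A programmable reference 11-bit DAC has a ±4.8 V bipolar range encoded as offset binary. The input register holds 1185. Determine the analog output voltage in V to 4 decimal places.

LSB = 9.6 V / 2^11 = 4.688 mV.
V_out = (−4.8) + 1185 × 0.0046875 V = 0.754687 V.

0.7547 V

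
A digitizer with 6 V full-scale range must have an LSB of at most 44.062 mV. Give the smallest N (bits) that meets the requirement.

8 bits

Number of steps required ≥ 6 V / 44.062 mV = 136.17.
Need 2^N ≥ 136.17; 2^7 = 128, 2^8 = 256.
Minimum N = 8.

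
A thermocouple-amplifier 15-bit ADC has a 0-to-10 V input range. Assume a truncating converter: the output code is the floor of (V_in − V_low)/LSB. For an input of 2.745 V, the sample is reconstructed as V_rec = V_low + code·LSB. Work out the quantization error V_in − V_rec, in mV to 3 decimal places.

0.249 mV

One LSB is 10 V / 32768 = 305.18 µV.
(2.745 − 0)/0.000305176 = 8994.8160; ⌊·⌋ gives code 8994.
Reconstructed: 2.744751 V.
V_in − V_rec = 0.000249023 V = 0.249 mV.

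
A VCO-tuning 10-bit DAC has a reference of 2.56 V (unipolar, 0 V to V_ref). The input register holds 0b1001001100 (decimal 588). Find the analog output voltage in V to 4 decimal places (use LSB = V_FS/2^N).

1.4700 V

LSB = 2.56 V / 2^10 = 2.500 mV.
Code 0b1001001100 = 588 decimal.
V_out = 0 + 588 × 0.0025 V = 1.47 V.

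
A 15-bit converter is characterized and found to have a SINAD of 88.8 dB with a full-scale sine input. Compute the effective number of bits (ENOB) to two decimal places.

14.46 bits

ENOB = (SINAD − 1.76) / 6.02 = (88.8 − 1.76)/6.02 = 14.458.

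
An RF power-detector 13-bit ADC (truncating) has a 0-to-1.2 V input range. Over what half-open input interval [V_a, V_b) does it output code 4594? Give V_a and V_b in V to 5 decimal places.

[0.67295 V, 0.67310 V)

LSB = 1.2/2^13 = 146.48 µV.
V_a = V_low + 4594·LSB = 0.672949 V; V_b = V_low + 4595·LSB = 0.673096 V.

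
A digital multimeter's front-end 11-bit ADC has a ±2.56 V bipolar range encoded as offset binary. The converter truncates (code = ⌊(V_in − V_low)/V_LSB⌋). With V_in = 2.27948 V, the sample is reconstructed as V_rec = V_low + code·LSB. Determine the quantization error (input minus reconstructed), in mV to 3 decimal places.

1.980 mV

One LSB is 5.12 V / 2048 = 2.500 mV.
(V_in − V_low)/LSB = (2.27948 − (−2.56))/0.0025 = 1935.7920 → code 1935 (floor).
V_rec = (−2.56) + 1935·0.0025 = 2.2775 V.
Difference: 0.00198 V → 1.980 mV.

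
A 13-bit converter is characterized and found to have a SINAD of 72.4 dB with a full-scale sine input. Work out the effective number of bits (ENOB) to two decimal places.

ENOB = (SINAD − 1.76) / 6.02 = (72.4 − 1.76)/6.02 = 11.734.

11.73 bits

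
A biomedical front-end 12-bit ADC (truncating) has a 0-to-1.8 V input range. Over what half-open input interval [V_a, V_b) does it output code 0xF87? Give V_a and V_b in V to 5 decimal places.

[1.74683 V, 1.74727 V)

LSB = 1.8/2^12 = 439.45 µV.
Code 0xF87 = 3975 decimal.
V_a = V_low + 3975·LSB = 1.74683 V; V_b = V_low + 3976·LSB = 1.74727 V.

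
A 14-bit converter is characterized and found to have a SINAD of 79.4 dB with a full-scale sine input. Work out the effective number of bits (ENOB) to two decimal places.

ENOB = (SINAD − 1.76) / 6.02 = (79.4 − 1.76)/6.02 = 12.897.

12.90 bits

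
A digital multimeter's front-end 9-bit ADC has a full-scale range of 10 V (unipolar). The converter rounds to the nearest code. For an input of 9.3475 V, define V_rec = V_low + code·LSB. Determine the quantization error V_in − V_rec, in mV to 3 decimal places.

-7.969 mV

Step size: 10 V ÷ 2^9 = 19.531 mV.
(9.3475 − 0)/0.0195312 = 478.5920; round gives code 479.
Reconstructed: 9.3554688 V.
V_in − V_rec = -0.00796875 V = -7.969 mV.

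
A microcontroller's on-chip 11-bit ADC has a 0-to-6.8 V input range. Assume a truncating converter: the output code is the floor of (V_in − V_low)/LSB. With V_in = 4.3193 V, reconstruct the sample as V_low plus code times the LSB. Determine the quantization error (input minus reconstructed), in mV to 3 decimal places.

2.894 mV

LSB = 6.8/2^11 = 3.320 mV.
(4.3193 − 0)/0.00332031 = 1300.8715; ⌊·⌋ gives code 1300.
Code 1300 maps back to 0 + 1300×0.00332031 V = 4.3164062 V.
V_in − V_rec = 0.00289375 V = 2.894 mV.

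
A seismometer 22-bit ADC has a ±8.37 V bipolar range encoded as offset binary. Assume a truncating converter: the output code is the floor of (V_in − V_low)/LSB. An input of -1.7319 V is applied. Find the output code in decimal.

code 1663214

Full-scale span = 16.74 V; LSB = 16.74/2^22 = 3.99 µV.
(V_in − V_low)/LSB = (-1.7319 − (−8.37)) / 3.99113e-06 = 1663214.419.
⌊·⌋(1663214.419) = 1663214.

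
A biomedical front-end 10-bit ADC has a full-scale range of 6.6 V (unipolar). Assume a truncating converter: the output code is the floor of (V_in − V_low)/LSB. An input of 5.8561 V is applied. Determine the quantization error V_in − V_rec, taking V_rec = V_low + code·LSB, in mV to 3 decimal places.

LSB = 6.6/2^10 = 6.445 mV.
(V_in − V_low)/LSB = (5.8561 − 0)/0.00644531 = 908.5828 → code 908 (floor).
Code 908 maps back to 0 + 908×0.00644531 V = 5.8523438 V.
Difference: 0.00375625 V → 3.756 mV.

3.756 mV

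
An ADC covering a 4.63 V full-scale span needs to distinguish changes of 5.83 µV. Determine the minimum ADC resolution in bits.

Number of steps required ≥ 4.63 V / 5.83 µV = 794168.10.
Need 2^N ≥ 794168.10; 2^19 = 524288, 2^20 = 1048576.
Minimum N = 20.

20 bits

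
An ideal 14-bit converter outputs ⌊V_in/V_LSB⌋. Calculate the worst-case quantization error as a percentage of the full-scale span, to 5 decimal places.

Truncating → worst-case error = 1 LSB = V_FS/2^14, so 100/16384 = 0.00610352 % of full scale.

0.00610 %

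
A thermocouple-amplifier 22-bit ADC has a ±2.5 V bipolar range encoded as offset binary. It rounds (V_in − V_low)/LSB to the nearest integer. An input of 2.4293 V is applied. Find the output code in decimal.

code 4134997

With 4194304 levels over 5 V, one step is 1.19 µV.
(V_in − V_low)/LSB = (2.4293 − (−2.5)) / 1.19209e-06 = 4134996.541.
round(4134996.541) = 4134997.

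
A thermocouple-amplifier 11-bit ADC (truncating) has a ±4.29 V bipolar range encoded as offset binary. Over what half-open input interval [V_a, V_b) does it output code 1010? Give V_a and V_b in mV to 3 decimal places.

LSB = 8.58/2^11 = 4.189 mV.
V_a = V_low + 1010·LSB = -0.0586523 V; V_b = V_low + 1011·LSB = -0.0544629 V.

[-58.652 mV, -54.463 mV)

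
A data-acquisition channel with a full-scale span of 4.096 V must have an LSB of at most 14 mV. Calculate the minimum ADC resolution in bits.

9 bits

Number of steps required ≥ 4.096 V / 14 mV = 292.57.
Need 2^N ≥ 292.57; 2^8 = 256, 2^9 = 512.
Minimum N = 9.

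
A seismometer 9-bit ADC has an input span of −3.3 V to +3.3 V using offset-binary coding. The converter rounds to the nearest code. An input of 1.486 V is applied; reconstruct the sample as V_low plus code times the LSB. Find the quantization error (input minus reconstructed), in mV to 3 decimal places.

3.578 mV

LSB = 6.6/2^9 = 12.891 mV.
Scaled input = 371.2776 LSBs, so code = 371.
Reconstructed: 1.4824219 V.
Error = 1.486 − 1.4824219 = 0.00357813 V = 3.578 mV.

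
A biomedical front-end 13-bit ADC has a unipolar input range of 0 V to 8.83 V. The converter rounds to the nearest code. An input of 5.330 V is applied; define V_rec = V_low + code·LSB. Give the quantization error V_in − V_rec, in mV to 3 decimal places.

-0.121 mV

LSB = 8.83/2^13 = 1.078 mV.
Scaled input = 4944.8879 LSBs, so code = 4945.
V_rec = 0 + 4945·0.00107788 = 5.3301208 V.
Error = 5.330 − 5.3301208 = -0.00012085 V = -0.121 mV.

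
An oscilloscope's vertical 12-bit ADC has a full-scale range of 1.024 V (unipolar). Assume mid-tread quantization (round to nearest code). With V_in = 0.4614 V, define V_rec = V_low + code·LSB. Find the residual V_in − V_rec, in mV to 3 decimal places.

Step size: 1.024 V ÷ 2^12 = 250.00 µV.
Scaled input = 1845.6000 LSBs, so code = 1846.
Code 1846 maps back to 0 + 1846×0.00025 V = 0.4615 V.
Error = 0.4614 − 0.4615 = -0.0001 V = -0.100 mV.

-0.100 mV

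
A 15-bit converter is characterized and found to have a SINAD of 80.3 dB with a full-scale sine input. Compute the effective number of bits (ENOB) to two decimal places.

13.05 bits

ENOB = (SINAD − 1.76) / 6.02 = (80.3 − 1.76)/6.02 = 13.047.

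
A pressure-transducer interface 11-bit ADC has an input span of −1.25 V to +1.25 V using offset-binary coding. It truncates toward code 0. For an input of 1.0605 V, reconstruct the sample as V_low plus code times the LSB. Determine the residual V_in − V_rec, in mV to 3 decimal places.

One LSB is 2.5 V / 2048 = 1.221 mV.
(1.0605 − (−1.25))/0.0012207 = 1892.7616; ⌊·⌋ gives code 1892.
V_rec = (−1.25) + 1892·0.0012207 = 1.0595703 V.
V_in − V_rec = 0.000929687 V = 0.930 mV.

0.930 mV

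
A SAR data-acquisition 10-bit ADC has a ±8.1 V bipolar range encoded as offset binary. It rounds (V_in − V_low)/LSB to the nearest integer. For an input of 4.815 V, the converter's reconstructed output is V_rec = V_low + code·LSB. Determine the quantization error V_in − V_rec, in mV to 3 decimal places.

5.625 mV

Step size: 16.2 V ÷ 2^10 = 15.820 mV.
(4.815 − (−8.1))/0.0158203 = 816.3556; round gives code 816.
Reconstructed: 4.809375 V.
Difference: 0.005625 V → 5.625 mV.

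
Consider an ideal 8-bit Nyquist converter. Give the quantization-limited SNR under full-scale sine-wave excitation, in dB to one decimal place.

49.9 dB

SNR ≈ 6.02·N + 1.76 dB = 6.02·8 + 1.76 = 49.92 dB.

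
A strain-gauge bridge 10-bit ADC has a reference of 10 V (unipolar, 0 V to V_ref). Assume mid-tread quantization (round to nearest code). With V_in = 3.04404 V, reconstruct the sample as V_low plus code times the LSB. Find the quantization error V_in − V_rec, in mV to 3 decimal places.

Step size: 10 V ÷ 2^10 = 9.766 mV.
Scaled input = 311.7097 LSBs, so code = 312.
Reconstructed: 3.046875 V.
Error = 3.04404 − 3.046875 = -0.002835 V = -2.835 mV.

-2.835 mV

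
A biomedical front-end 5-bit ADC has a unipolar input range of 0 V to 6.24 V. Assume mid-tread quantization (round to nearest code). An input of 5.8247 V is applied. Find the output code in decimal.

Full-scale span = 6.24 V; LSB = 6.24/2^5 = 195.000 mV.
(V_in − V_low)/LSB = (5.8247 − 0) / 0.195 = 29.870.
So the output code is 30.

code 30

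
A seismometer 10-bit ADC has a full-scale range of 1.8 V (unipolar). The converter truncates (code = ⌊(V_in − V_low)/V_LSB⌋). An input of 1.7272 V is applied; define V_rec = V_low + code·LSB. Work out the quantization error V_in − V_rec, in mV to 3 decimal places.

Step size: 1.8 V ÷ 2^10 = 1.758 mV.
Scaled input = 982.5849 LSBs, so code = 982.
V_rec = 0 + 982·0.00175781 = 1.7261719 V.
V_in − V_rec = 0.00102812 V = 1.028 mV.

1.028 mV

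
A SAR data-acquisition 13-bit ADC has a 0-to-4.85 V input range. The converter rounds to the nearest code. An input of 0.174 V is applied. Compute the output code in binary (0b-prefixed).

code 0b100100110 (decimal 294)

LSB = 4.85 V / 8192 = 0.592 mV.
(0.174 − 0) / 0.000592041 = 293.899 LSBs.
Round → code 294.
In binary (0b-prefixed): 0b100100110.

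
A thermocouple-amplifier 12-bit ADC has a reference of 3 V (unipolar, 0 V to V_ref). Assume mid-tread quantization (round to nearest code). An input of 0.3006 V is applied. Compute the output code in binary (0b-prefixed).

code 0b110011010 (decimal 410)

Full-scale span = 3 V; LSB = 3/2^12 = 0.732 mV.
(0.3006 − 0) / 0.000732422 = 410.419 LSBs.
Round → code 410.
In binary (0b-prefixed): 0b110011010.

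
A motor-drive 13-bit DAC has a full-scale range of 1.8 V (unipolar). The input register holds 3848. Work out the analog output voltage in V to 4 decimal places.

0.8455 V

LSB = 1.8 V / 2^13 = 219.73 µV.
V_out = 0 + 3848 × 0.000219727 V = 0.845508 V.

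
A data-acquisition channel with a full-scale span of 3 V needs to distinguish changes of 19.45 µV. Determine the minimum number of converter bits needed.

18 bits

Number of steps required ≥ 3 V / 19.45 µV = 154241.65.
Need 2^N ≥ 154241.65; 2^17 = 131072, 2^18 = 262144.
Minimum N = 18.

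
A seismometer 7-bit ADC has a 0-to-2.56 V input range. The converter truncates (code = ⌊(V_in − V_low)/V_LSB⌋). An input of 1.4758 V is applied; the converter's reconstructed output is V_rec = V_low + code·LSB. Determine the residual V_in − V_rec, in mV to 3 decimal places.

15.800 mV

Step size: 2.56 V ÷ 2^7 = 20.000 mV.
(1.4758 − 0)/0.02 = 73.7900; ⌊·⌋ gives code 73.
Code 73 maps back to 0 + 73×0.02 V = 1.46 V.
Difference: 0.0158 V → 15.800 mV.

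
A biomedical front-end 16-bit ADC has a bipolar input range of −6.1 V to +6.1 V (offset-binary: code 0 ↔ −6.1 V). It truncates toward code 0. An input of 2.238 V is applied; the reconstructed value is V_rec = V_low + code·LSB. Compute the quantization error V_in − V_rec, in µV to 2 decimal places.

17.82 µV

Step size: 12.2 V ÷ 2^16 = 186.16 µV.
(V_in − V_low)/LSB = (2.238 − (−6.1))/0.000186157 = 44790.0957 → code 44790 (floor).
Code 44790 maps back to (−6.1) + 44790×0.000186157 V = 2.2379822 V.
V_in − V_rec = 1.78223e-05 V = 17.82 µV.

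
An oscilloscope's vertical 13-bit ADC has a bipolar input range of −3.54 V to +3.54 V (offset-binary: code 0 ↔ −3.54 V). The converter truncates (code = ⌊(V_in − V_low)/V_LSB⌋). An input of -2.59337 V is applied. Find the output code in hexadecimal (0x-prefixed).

Full-scale span = 7.08 V; LSB = 7.08/2^13 = 0.864 mV.
(-2.59337 − (−3.54)) / 0.000864258 = 1095.310 LSBs.
So the output code is 1095.
In hexadecimal (0x-prefixed): 0x447.

code 0x447 (decimal 1095)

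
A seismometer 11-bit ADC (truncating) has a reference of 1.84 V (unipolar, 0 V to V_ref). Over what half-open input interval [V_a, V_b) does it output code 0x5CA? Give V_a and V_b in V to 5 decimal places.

LSB = 1.84/2^11 = 0.898 mV.
Code 0x5CA = 1482 decimal.
V_a = V_low + 1482·LSB = 1.33148 V; V_b = V_low + 1483·LSB = 1.33238 V.

[1.33148 V, 1.33238 V)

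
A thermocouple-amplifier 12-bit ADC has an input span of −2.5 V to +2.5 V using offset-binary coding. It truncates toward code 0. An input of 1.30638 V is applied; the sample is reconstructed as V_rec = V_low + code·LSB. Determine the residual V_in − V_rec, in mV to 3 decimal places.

One LSB is 5 V / 4096 = 1.221 mV.
Scaled input = 3118.1865 LSBs, so code = 3118.
V_rec = (−2.5) + 3118·0.0012207 = 1.3061523 V.
Error = 1.30638 − 1.3061523 = 0.000227656 V = 0.228 mV.

0.228 mV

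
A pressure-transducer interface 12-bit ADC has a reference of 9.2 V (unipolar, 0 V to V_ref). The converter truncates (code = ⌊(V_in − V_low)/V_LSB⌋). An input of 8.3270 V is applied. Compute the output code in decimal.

code 3707

Full-scale span = 9.2 V; LSB = 9.2/2^12 = 2.246 mV.
(8.3270 − 0) / 0.00224609 = 3707.325 LSBs.
So the output code is 3707.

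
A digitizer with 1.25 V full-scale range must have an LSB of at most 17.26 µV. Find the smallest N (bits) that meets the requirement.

17 bits

Number of steps required ≥ 1.25 V / 17.26 µV = 72421.78.
Need 2^N ≥ 72421.78; 2^16 = 65536, 2^17 = 131072.
Minimum N = 17.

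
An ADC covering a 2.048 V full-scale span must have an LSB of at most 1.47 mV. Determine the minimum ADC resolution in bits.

11 bits

Number of steps required ≥ 2.048 V / 1.47 mV = 1393.20.
Need 2^N ≥ 1393.20; 2^10 = 1024, 2^11 = 2048.
Minimum N = 11.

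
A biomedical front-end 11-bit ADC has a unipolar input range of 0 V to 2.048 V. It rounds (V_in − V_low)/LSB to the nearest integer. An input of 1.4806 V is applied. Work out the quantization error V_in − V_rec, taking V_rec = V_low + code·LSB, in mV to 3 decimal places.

LSB = 2.048/2^11 = 1.000 mV.
Scaled input = 1480.6000 LSBs, so code = 1481.
Reconstructed: 1.481 V.
V_in − V_rec = -0.0004 V = -0.400 mV.

-0.400 mV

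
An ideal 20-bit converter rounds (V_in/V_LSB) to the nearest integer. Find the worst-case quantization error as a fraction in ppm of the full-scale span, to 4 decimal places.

0.4768 ppm

Rounding → worst-case error = ½ LSB = V_FS/2^21, so 1e+06/2097152 = 0.476837 ppm of full scale.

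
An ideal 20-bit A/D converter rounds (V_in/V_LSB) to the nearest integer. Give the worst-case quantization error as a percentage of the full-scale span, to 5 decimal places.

Rounding → worst-case error = ½ LSB = V_FS/2^21, so 100/2097152 = 4.76837e-05 % of full scale.

0.00005 %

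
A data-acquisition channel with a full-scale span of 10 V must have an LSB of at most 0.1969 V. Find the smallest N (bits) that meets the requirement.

Number of steps required ≥ 10 V / 0.1969 V = 50.79.
Need 2^N ≥ 50.79; 2^5 = 32, 2^6 = 64.
Minimum N = 6.

6 bits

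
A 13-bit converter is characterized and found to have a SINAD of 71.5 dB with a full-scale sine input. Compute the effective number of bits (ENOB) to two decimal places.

11.58 bits

ENOB = (SINAD − 1.76) / 6.02 = (71.5 − 1.76)/6.02 = 11.585.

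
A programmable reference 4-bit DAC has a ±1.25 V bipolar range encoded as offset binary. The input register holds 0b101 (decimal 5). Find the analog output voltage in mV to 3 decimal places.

LSB = 2.5 V / 2^4 = 156.250 mV.
Code 0b101 = 5 decimal.
V_out = (−1.25) + 5 × 0.15625 V = -0.46875 V.
= -468.750 mV.

-468.750 mV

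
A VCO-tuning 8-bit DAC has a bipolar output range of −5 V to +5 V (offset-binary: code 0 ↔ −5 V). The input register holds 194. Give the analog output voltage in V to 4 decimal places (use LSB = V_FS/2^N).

2.5781 V

LSB = 10 V / 2^8 = 39.062 mV.
V_out = (−5) + 194 × 0.0390625 V = 2.57812 V.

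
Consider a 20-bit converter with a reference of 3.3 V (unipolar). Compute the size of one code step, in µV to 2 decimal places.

Full-scale span = 3.3 V.
LSB = 3.3 / 2^20 = 3.3 / 1048576 = 3.14713e-06 V = 3.15 µV.

3.15 µV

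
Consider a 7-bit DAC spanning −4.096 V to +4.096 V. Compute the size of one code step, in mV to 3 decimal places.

Full-scale span = 8.192 V.
LSB = 8.192 / 2^7 = 8.192 / 128 = 0.064 V = 64.000 mV.

64.000 mV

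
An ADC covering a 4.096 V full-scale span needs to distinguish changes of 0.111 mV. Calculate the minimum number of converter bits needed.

16 bits

Number of steps required ≥ 4.096 V / 0.111 mV = 36900.90.
Need 2^N ≥ 36900.90; 2^15 = 32768, 2^16 = 65536.
Minimum N = 16.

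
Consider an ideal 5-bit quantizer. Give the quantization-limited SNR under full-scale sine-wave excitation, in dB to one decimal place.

31.9 dB

SNR ≈ 6.02·N + 1.76 dB = 6.02·5 + 1.76 = 31.86 dB.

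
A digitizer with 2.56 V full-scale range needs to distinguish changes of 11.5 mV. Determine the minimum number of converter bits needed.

8 bits

Number of steps required ≥ 2.56 V / 11.5 mV = 222.61.
Need 2^N ≥ 222.61; 2^7 = 128, 2^8 = 256.
Minimum N = 8.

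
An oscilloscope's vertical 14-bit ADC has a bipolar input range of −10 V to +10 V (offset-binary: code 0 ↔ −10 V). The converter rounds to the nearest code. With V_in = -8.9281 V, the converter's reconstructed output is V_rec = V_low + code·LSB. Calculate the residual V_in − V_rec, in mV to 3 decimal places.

0.123 mV

Step size: 20 V ÷ 2^14 = 1.221 mV.
Scaled input = 878.1005 LSBs, so code = 878.
V_rec = (−10) + 878·0.0012207 = -8.9282227 V.
Error = -8.9281 − (−8.9282227) = 0.000122656 V = 0.123 mV.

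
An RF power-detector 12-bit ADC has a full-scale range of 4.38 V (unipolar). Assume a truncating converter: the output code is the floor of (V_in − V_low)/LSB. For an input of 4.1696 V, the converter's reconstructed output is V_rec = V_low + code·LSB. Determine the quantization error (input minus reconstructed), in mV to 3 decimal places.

Step size: 4.38 V ÷ 2^12 = 1.069 mV.
(V_in − V_low)/LSB = (4.1696 − 0)/0.00106934 = 3899.2424 → code 3899 (floor).
V_rec = 0 + 3899·0.00106934 = 4.1693408 V.
V_in − V_rec = 0.00025918 V = 0.259 mV.

0.259 mV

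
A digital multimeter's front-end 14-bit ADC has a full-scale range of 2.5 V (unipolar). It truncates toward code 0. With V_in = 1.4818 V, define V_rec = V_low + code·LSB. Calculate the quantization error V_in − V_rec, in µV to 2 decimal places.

18.99 µV

LSB = 2.5/2^14 = 152.59 µV.
(V_in − V_low)/LSB = (1.4818 − 0)/0.000152588 = 9711.1245 → code 9711 (floor).
V_rec = 0 + 9711·0.000152588 = 1.481781 V.
Difference: 1.89941e-05 V → 18.99 µV.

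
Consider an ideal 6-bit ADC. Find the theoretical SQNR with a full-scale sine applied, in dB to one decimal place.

37.9 dB

SNR ≈ 6.02·N + 1.76 dB = 6.02·6 + 1.76 = 37.88 dB.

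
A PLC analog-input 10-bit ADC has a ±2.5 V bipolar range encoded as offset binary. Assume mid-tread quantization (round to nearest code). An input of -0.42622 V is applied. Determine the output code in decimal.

code 425

LSB = 5 V / 1024 = 4.883 mV.
(V_in − V_low)/LSB = (-0.42622 − (−2.5)) / 0.00488281 = 424.710.
Round → code 425.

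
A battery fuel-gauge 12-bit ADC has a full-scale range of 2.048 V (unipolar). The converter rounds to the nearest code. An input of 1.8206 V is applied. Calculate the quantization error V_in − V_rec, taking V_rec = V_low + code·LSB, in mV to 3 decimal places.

0.100 mV

Step size: 2.048 V ÷ 2^12 = 0.500 mV.
(V_in − V_low)/LSB = (1.8206 − 0)/0.0005 = 3641.2000 → code 3641 (round).
Reconstructed: 1.8205 V.
V_in − V_rec = 0.0001 V = 0.100 mV.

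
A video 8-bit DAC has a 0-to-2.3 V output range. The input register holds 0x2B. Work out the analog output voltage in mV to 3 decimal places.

LSB = 2.3 V / 2^8 = 8.984 mV.
Code 0x2B = 43 decimal.
V_out = 0 + 43 × 0.00898437 V = 0.386328 V.
= 386.328 mV.

386.328 mV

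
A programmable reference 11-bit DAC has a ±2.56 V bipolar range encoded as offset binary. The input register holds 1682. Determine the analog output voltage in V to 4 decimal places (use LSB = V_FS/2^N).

1.6450 V

LSB = 5.12 V / 2^11 = 2.500 mV.
V_out = (−2.56) + 1682 × 0.0025 V = 1.645 V.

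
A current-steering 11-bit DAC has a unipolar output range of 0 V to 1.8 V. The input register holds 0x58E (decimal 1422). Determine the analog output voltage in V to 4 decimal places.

LSB = 1.8 V / 2^11 = 0.879 mV.
Code 0x58E = 1422 decimal.
V_out = 0 + 1422 × 0.000878906 V = 1.2498 V.

1.2498 V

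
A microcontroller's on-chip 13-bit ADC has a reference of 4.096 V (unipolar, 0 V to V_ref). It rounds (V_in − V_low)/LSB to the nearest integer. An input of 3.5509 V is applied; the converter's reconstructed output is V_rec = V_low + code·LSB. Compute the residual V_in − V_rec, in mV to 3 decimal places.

-0.100 mV

Step size: 4.096 V ÷ 2^13 = 0.500 mV.
(3.5509 − 0)/0.0005 = 7101.8000; round gives code 7102.
Code 7102 maps back to 0 + 7102×0.0005 V = 3.551 V.
V_in − V_rec = -0.0001 V = -0.100 mV.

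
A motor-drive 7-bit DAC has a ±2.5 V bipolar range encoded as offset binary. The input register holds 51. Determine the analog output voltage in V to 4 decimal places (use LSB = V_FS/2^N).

-0.5078 V

LSB = 5 V / 2^7 = 39.062 mV.
V_out = (−2.5) + 51 × 0.0390625 V = -0.507812 V.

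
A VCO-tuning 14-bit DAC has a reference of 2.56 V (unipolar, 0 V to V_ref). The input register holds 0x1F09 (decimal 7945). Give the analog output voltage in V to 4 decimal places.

1.2414 V

LSB = 2.56 V / 2^14 = 156.25 µV.
Code 0x1F09 = 7945 decimal.
V_out = 0 + 7945 × 0.00015625 V = 1.24141 V.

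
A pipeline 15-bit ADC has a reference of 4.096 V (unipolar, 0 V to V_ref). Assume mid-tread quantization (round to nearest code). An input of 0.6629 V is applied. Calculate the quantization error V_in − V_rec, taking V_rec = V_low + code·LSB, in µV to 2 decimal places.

One LSB is 4.096 V / 32768 = 125.00 µV.
(0.6629 − 0)/0.000125 = 5303.2000; round gives code 5303.
Reconstructed: 0.662875 V.
Difference: 2.5e-05 V → 25.00 µV.

25.00 µV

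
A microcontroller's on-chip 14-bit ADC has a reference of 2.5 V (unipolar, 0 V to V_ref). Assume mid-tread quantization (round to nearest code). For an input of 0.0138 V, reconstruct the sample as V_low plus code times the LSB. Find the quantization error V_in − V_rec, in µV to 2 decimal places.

67.09 µV

LSB = 2.5/2^14 = 152.59 µV.
Scaled input = 90.4397 LSBs, so code = 90.
V_rec = 0 + 90·0.000152588 = 0.01373291 V.
Difference: 6.70898e-05 V → 67.09 µV.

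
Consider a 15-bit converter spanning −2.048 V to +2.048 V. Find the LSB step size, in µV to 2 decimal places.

125.00 µV

Full-scale span = 4.096 V.
LSB = 4.096 / 2^15 = 4.096 / 32768 = 0.000125 V = 125.00 µV.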